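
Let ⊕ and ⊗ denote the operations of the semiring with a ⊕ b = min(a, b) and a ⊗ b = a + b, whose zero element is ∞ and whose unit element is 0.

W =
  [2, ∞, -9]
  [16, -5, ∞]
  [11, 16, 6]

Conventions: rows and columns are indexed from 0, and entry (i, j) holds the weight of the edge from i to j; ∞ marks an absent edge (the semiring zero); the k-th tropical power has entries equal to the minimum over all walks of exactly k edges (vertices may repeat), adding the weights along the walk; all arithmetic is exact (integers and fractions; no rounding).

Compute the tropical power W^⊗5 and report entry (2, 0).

W^⊗2:
  [2, 7, -7]
  [11, -10, 7]
  [13, 11, 2]
W^⊗3:
  [4, 2, -7]
  [6, -15, 2]
  [13, 6, 4]
W^⊗4:
  [4, -3, -5]
  [1, -20, -3]
  [15, 1, 4]
W^⊗5:
  [6, -8, -5]
  [-4, -25, -8]
  [15, -4, 6]
Key observation: the optimum is the walk 2->0->2->0->2->0, with weight 11 + (-9) + 11 + (-9) + 11 = 15.
Optimal value attained by: walk 2->0->2->0->2->0.
Answer: (W^⊗5)[2][0] = 15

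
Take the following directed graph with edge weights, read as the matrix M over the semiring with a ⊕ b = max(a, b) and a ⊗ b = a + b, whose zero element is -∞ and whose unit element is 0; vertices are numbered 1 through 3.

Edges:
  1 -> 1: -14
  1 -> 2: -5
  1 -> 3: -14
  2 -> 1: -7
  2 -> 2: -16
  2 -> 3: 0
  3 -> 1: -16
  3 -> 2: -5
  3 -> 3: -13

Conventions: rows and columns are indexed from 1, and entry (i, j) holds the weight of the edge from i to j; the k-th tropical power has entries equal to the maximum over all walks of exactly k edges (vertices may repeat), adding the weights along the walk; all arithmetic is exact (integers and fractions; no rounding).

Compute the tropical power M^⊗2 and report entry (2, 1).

M^⊗2:
  [-12, -19, -5]
  [-16, -5, -13]
  [-12, -18, -5]
Key observation: the optimum is the walk 2->3->1, with weight 0 + (-16) = -16.
Optimal value attained by: walk 2->3->1.
Answer: (M^⊗2)[2][1] = -16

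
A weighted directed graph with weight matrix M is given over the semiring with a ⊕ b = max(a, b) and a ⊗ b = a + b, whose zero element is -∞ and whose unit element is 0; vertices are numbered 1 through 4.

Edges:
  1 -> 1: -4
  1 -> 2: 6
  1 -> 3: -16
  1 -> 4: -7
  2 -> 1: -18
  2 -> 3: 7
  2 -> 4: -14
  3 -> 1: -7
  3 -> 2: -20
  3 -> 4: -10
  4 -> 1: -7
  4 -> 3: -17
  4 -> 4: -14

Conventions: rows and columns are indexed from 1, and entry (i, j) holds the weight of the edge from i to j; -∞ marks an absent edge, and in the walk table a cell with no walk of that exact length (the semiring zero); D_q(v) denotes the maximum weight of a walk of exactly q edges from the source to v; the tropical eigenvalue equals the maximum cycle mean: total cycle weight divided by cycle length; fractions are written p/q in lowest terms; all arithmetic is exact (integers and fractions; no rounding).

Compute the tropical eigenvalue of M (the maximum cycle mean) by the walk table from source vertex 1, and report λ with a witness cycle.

q=0: [0, -∞, -∞, -∞]
q=1: [-4, 6, -16, -7]
q=2: [-8, 2, 13, -8]
q=3: [6, -2, 9, 3]
q=4: [2, 12, 5, -1]
Optimal cycle mean attained by: cycle 1->2->3->1, total 6 + 7 + (-7), length 3.
Answer: λ = 2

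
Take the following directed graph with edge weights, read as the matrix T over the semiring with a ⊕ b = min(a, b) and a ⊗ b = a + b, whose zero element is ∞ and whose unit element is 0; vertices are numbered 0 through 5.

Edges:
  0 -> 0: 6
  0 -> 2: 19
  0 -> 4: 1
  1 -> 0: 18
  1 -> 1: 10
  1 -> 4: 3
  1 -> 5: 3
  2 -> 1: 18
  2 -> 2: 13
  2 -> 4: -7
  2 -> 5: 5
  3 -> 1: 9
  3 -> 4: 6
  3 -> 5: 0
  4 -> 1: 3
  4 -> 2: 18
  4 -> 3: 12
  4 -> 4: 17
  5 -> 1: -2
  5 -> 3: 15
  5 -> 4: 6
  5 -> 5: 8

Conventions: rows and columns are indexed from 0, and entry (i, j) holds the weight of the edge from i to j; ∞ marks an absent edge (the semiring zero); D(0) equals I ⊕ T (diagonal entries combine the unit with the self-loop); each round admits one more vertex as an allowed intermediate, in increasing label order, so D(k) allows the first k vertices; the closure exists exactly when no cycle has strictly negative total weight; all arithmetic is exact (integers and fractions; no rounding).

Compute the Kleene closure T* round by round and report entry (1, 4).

D(0):
  [0, ∞, 19, ∞, 1, ∞]
  [18, 0, ∞, ∞, 3, 3]
  [∞, 18, 0, ∞, -7, 5]
  [∞, 9, ∞, 0, 6, 0]
  [∞, 3, 18, 12, 0, ∞]
  [∞, -2, ∞, 15, 6, 0]
D(1):
  [0, ∞, 19, ∞, 1, ∞]
  [18, 0, 37, ∞, 3, 3]
  [∞, 18, 0, ∞, -7, 5]
  [∞, 9, ∞, 0, 6, 0]
  [∞, 3, 18, 12, 0, ∞]
  [∞, -2, ∞, 15, 6, 0]
D(2):
  [0, ∞, 19, ∞, 1, ∞]
  [18, 0, 37, ∞, 3, 3]
  [36, 18, 0, ∞, -7, 5]
  [27, 9, 46, 0, 6, 0]
  [21, 3, 18, 12, 0, 6]
  [16, -2, 35, 15, 1, 0]
D(3):
  [0, 37, 19, ∞, 1, 24]
  [18, 0, 37, ∞, 3, 3]
  [36, 18, 0, ∞, -7, 5]
  [27, 9, 46, 0, 6, 0]
  [21, 3, 18, 12, 0, 6]
  [16, -2, 35, 15, 1, 0]
D(4):
  [0, 37, 19, ∞, 1, 24]
  [18, 0, 37, ∞, 3, 3]
  [36, 18, 0, ∞, -7, 5]
  [27, 9, 46, 0, 6, 0]
  [21, 3, 18, 12, 0, 6]
  [16, -2, 35, 15, 1, 0]
D(5):
  [0, 4, 19, 13, 1, 7]
  [18, 0, 21, 15, 3, 3]
  [14, -4, 0, 5, -7, -1]
  [27, 9, 24, 0, 6, 0]
  [21, 3, 18, 12, 0, 6]
  [16, -2, 19, 13, 1, 0]
D(6):
  [0, 4, 19, 13, 1, 7]
  [18, 0, 21, 15, 3, 3]
  [14, -4, 0, 5, -7, -1]
  [16, -2, 19, 0, 1, 0]
  [21, 3, 18, 12, 0, 6]
  [16, -2, 19, 13, 1, 0]
Answer: T*[1][4] = 3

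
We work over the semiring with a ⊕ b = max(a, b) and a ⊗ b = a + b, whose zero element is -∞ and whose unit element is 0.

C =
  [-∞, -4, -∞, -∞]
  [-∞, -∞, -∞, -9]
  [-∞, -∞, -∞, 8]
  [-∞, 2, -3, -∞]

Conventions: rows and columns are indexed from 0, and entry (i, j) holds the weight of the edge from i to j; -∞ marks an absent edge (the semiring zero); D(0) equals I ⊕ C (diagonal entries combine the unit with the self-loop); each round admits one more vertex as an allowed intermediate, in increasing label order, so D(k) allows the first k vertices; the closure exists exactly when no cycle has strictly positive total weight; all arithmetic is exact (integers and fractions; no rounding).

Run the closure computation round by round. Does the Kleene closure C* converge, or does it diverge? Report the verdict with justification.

D(0):
  [0, -4, -∞, -∞]
  [-∞, 0, -∞, -9]
  [-∞, -∞, 0, 8]
  [-∞, 2, -3, 0]
D(1):
  [0, -4, -∞, -∞]
  [-∞, 0, -∞, -9]
  [-∞, -∞, 0, 8]
  [-∞, 2, -3, 0]
D(2):
  [0, -4, -∞, -13]
  [-∞, 0, -∞, -9]
  [-∞, -∞, 0, 8]
  [-∞, 2, -3, 0]
Detection: at round 3, diagonal entry (3, 3) turns strictly positive.
Key observation: the cycle 3->2->3 has total weight (-3) + 8, which is strictly positive.
Answer: DIVERGES — positive cycle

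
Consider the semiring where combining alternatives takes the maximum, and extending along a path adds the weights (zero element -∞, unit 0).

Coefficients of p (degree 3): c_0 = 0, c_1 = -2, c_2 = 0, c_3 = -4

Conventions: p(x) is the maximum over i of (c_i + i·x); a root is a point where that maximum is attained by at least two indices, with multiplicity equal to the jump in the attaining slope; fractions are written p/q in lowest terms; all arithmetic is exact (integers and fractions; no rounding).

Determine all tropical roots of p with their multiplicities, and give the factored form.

hull edge (i=0, c=0) to (i=2, c=0): slope 0, span 2
hull edge (i=2, c=0) to (i=3, c=-4): slope -4, span 1
Factored form: p(x) = -4 ⊗ (x ⊕ 0) ⊗ (x ⊕ 0) ⊗ (x ⊕ 4)
Answer: roots = 0 (mult 2), 4 (mult 1)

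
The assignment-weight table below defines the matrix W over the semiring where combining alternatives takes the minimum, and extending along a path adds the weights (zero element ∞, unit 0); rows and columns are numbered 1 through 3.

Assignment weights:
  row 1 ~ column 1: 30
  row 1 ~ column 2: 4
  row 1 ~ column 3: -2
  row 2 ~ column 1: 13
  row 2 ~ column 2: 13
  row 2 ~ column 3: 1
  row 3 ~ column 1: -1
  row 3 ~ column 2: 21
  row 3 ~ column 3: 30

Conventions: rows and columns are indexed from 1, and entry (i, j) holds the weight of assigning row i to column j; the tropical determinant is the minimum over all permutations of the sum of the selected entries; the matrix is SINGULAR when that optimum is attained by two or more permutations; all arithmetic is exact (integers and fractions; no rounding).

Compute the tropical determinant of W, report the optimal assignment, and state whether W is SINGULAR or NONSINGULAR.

σ = (1, 2, 3): 30 + 13 + 30 = 73
σ = (1, 3, 2): 30 + 1 + 21 = 52
σ = (2, 1, 3): 4 + 13 + 30 = 47
σ = (2, 3, 1): 4 + 1 + (-1) = 4
σ = (3, 1, 2): (-2) + 13 + 21 = 32
σ = (3, 2, 1): (-2) + 13 + (-1) = 10
Optimal value attained by: σ = (2, 3, 1).
Answer: det⊕(W) = 4; verdict: NONSINGULAR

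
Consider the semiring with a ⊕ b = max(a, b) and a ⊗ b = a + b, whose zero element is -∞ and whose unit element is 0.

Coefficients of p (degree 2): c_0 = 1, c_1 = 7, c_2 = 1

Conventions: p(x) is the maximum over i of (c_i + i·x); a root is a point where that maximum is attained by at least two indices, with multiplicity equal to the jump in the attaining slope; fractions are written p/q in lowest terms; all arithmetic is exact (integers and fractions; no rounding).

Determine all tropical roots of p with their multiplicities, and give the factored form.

hull edge (i=0, c=1) to (i=1, c=7): slope 6, span 1
hull edge (i=1, c=7) to (i=2, c=1): slope -6, span 1
Factored form: p(x) = 1 ⊗ (x ⊕ (-6)) ⊗ (x ⊕ 6)
Answer: roots = -6 (mult 1), 6 (mult 1)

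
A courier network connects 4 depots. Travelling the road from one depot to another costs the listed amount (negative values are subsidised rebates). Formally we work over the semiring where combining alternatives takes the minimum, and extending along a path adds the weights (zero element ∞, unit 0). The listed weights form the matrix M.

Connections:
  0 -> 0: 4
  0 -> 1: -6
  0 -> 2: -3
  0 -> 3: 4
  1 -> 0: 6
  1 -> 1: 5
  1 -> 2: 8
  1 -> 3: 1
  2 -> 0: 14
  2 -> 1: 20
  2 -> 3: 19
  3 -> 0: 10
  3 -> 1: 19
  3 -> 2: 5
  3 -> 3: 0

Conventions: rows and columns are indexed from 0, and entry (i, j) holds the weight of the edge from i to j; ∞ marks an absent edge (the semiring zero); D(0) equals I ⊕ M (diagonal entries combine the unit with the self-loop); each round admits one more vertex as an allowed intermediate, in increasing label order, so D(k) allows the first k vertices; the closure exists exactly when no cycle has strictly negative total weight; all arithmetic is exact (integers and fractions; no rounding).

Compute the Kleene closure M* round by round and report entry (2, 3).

D(0):
  [0, -6, -3, 4]
  [6, 0, 8, 1]
  [14, 20, 0, 19]
  [10, 19, 5, 0]
D(1):
  [0, -6, -3, 4]
  [6, 0, 3, 1]
  [14, 8, 0, 18]
  [10, 4, 5, 0]
D(2):
  [0, -6, -3, -5]
  [6, 0, 3, 1]
  [14, 8, 0, 9]
  [10, 4, 5, 0]
D(3):
  [0, -6, -3, -5]
  [6, 0, 3, 1]
  [14, 8, 0, 9]
  [10, 4, 5, 0]
D(4):
  [0, -6, -3, -5]
  [6, 0, 3, 1]
  [14, 8, 0, 9]
  [10, 4, 5, 0]
Answer: M*[2][3] = 9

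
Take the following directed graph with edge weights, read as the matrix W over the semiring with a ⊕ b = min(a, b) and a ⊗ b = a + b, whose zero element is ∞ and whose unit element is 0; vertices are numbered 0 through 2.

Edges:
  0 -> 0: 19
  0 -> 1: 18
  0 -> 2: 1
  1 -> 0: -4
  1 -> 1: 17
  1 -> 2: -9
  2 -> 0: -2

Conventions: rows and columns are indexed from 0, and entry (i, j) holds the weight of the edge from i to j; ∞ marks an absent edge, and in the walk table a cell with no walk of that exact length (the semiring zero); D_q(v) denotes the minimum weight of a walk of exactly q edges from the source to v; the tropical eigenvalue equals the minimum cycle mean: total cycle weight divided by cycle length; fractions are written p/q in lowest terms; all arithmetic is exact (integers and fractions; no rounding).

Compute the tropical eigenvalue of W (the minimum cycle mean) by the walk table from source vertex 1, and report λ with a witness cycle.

q=0: [∞, 0, ∞]
q=1: [-4, 17, -9]
q=2: [-11, 14, -3]
q=3: [-5, 7, -10]
Optimal cycle mean attained by: cycle 0->2->0, total 1 + (-2), length 2.
Answer: λ = -1/2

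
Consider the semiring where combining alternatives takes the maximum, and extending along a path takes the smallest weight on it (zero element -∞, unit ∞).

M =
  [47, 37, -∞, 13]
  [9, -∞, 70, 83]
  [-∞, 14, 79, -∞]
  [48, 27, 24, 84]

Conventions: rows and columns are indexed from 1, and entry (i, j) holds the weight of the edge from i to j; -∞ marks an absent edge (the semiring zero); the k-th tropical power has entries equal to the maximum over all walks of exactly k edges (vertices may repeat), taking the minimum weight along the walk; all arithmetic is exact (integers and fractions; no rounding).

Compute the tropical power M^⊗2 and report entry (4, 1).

M^⊗2:
  [47, 37, 37, 37]
  [48, 27, 70, 83]
  [9, 14, 79, 14]
  [48, 37, 27, 84]
Key observation: the optimum is the walk 4->4->1, with weight 84 min 48 = 48.
Optimal value attained by: walk 4->4->1.
Answer: (M^⊗2)[4][1] = 48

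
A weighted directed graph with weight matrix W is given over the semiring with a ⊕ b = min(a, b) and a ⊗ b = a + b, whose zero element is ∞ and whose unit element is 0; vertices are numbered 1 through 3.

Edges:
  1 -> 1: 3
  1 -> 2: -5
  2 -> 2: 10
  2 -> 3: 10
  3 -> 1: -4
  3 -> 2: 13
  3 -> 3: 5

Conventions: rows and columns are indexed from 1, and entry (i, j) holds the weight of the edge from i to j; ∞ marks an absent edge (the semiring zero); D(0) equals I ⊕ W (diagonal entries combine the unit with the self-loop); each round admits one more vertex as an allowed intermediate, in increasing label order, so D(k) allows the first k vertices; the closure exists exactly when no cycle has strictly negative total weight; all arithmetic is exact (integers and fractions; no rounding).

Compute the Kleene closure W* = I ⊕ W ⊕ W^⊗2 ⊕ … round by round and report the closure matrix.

D(0):
  [0, -5, ∞]
  [∞, 0, 10]
  [-4, 13, 0]
D(1):
  [0, -5, ∞]
  [∞, 0, 10]
  [-4, -9, 0]
D(2):
  [0, -5, 5]
  [∞, 0, 10]
  [-4, -9, 0]
D(3):
  [0, -5, 5]
  [6, 0, 10]
  [-4, -9, 0]
Answer: W* = [[0, -5, 5], [6, 0, 10], [-4, -9, 0]]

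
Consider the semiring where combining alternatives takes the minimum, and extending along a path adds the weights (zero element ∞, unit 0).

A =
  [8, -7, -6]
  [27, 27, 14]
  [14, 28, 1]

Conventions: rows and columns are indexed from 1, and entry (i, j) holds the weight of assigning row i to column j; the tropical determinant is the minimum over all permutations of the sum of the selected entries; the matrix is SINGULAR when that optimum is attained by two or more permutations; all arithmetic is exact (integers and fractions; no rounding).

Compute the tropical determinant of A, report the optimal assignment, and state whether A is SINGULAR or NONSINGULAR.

σ = (1, 2, 3): 8 + 27 + 1 = 36
σ = (1, 3, 2): 8 + 14 + 28 = 50
σ = (2, 1, 3): (-7) + 27 + 1 = 21
σ = (2, 3, 1): (-7) + 14 + 14 = 21
σ = (3, 1, 2): (-6) + 27 + 28 = 49
σ = (3, 2, 1): (-6) + 27 + 14 = 35
Optimal value attained by: σ = (2, 1, 3).
Answer: det⊕(A) = 21; verdict: SINGULAR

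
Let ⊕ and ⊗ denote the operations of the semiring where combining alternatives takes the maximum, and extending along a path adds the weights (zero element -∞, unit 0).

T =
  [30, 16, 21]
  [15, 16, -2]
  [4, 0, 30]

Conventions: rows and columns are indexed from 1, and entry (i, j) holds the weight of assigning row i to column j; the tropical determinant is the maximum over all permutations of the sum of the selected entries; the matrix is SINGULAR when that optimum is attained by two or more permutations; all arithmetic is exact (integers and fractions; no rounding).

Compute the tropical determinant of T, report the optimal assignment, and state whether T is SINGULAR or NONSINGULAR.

σ = (1, 2, 3): 30 + 16 + 30 = 76
σ = (1, 3, 2): 30 + (-2) + 0 = 28
σ = (2, 1, 3): 16 + 15 + 30 = 61
σ = (2, 3, 1): 16 + (-2) + 4 = 18
σ = (3, 1, 2): 21 + 15 + 0 = 36
σ = (3, 2, 1): 21 + 16 + 4 = 41
Optimal value attained by: σ = (1, 2, 3).
Answer: det⊕(T) = 76; verdict: NONSINGULAR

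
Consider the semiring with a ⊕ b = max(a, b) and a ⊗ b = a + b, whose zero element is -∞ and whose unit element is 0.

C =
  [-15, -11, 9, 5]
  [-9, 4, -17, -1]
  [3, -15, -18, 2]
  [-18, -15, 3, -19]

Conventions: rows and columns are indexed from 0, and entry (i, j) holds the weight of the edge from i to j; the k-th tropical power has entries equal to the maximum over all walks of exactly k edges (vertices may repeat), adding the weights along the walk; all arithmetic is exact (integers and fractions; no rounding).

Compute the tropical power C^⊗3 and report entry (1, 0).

C^⊗2:
  [12, -6, 8, 11]
  [-5, 8, 2, 3]
  [-12, -8, 12, 8]
  [6, -11, -9, 5]
C^⊗3:
  [11, 1, 21, 17]
  [5, 12, 6, 7]
  [15, -3, 11, 14]
  [-6, -5, 15, 11]
Key observation: the optimum is the walk 1->3->2->0, with weight (-1) + 3 + 3 = 5.
Optimal value attained by: walk 1->3->2->0.
Answer: (C^⊗3)[1][0] = 5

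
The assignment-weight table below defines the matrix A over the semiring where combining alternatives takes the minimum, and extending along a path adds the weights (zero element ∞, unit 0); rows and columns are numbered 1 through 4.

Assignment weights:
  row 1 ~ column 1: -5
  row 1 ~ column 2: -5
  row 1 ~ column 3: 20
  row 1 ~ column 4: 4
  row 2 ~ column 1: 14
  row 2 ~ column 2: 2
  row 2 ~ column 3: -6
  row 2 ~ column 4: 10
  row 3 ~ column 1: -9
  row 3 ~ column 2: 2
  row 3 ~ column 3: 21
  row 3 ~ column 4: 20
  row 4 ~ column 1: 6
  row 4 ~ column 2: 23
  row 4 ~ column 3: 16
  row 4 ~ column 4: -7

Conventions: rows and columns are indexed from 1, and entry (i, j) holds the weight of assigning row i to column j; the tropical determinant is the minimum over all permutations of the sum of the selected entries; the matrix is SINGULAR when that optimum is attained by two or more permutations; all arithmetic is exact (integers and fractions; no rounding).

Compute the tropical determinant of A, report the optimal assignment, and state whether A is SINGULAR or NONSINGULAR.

σ = (1, 2, 3, 4): (-5) + 2 + 21 + (-7) = 11
σ = (1, 2, 4, 3): (-5) + 2 + 20 + 16 = 33
σ = (1, 3, 2, 4): (-5) + (-6) + 2 + (-7) = -16
σ = (1, 3, 4, 2): (-5) + (-6) + 20 + 23 = 32
σ = (1, 4, 2, 3): (-5) + 10 + 2 + 16 = 23
σ = (1, 4, 3, 2): (-5) + 10 + 21 + 23 = 49
σ = (2, 1, 3, 4): (-5) + 14 + 21 + (-7) = 23
σ = (2, 1, 4, 3): (-5) + 14 + 20 + 16 = 45
σ = (2, 3, 1, 4): (-5) + (-6) + (-9) + (-7) = -27
σ = (2, 3, 4, 1): (-5) + (-6) + 20 + 6 = 15
σ = (2, 4, 1, 3): (-5) + 10 + (-9) + 16 = 12
σ = (2, 4, 3, 1): (-5) + 10 + 21 + 6 = 32
σ = (3, 1, 2, 4): 20 + 14 + 2 + (-7) = 29
σ = (3, 1, 4, 2): 20 + 14 + 20 + 23 = 77
σ = (3, 2, 1, 4): 20 + 2 + (-9) + (-7) = 6
σ = (3, 2, 4, 1): 20 + 2 + 20 + 6 = 48
σ = (3, 4, 1, 2): 20 + 10 + (-9) + 23 = 44
σ = (3, 4, 2, 1): 20 + 10 + 2 + 6 = 38
σ = (4, 1, 2, 3): 4 + 14 + 2 + 16 = 36
σ = (4, 1, 3, 2): 4 + 14 + 21 + 23 = 62
σ = (4, 2, 1, 3): 4 + 2 + (-9) + 16 = 13
σ = (4, 2, 3, 1): 4 + 2 + 21 + 6 = 33
σ = (4, 3, 1, 2): 4 + (-6) + (-9) + 23 = 12
σ = (4, 3, 2, 1): 4 + (-6) + 2 + 6 = 6
Optimal value attained by: σ = (2, 3, 1, 4).
Answer: det⊕(A) = -27; verdict: NONSINGULAR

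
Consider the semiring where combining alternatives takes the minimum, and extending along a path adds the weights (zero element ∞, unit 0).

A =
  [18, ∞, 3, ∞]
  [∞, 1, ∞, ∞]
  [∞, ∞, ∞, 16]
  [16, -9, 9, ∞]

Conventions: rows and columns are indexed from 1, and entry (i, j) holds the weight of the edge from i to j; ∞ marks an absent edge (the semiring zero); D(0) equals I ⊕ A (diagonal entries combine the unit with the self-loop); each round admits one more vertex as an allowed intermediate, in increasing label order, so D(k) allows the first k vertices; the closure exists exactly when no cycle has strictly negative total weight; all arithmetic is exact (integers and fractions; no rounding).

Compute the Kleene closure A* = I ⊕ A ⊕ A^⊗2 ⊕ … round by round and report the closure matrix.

D(0):
  [0, ∞, 3, ∞]
  [∞, 0, ∞, ∞]
  [∞, ∞, 0, 16]
  [16, -9, 9, 0]
D(1):
  [0, ∞, 3, ∞]
  [∞, 0, ∞, ∞]
  [∞, ∞, 0, 16]
  [16, -9, 9, 0]
D(2):
  [0, ∞, 3, ∞]
  [∞, 0, ∞, ∞]
  [∞, ∞, 0, 16]
  [16, -9, 9, 0]
D(3):
  [0, ∞, 3, 19]
  [∞, 0, ∞, ∞]
  [∞, ∞, 0, 16]
  [16, -9, 9, 0]
D(4):
  [0, 10, 3, 19]
  [∞, 0, ∞, ∞]
  [32, 7, 0, 16]
  [16, -9, 9, 0]
Answer: A* = [[0, 10, 3, 19], [∞, 0, ∞, ∞], [32, 7, 0, 16], [16, -9, 9, 0]]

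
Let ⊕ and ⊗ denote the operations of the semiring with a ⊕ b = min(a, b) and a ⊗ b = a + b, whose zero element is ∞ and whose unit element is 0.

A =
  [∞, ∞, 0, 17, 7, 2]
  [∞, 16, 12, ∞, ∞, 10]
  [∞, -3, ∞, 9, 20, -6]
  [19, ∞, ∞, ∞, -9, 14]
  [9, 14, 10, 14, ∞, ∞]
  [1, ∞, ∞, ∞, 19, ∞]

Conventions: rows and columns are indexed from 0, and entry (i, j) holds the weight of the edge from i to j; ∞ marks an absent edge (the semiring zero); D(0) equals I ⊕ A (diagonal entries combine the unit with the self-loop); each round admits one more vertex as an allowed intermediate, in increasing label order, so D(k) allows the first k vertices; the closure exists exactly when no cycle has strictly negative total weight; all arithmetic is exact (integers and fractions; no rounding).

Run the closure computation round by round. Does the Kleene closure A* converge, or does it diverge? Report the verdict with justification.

D(0):
  [0, ∞, 0, 17, 7, 2]
  [∞, 0, 12, ∞, ∞, 10]
  [∞, -3, 0, 9, 20, -6]
  [19, ∞, ∞, 0, -9, 14]
  [9, 14, 10, 14, 0, ∞]
  [1, ∞, ∞, ∞, 19, 0]
D(1):
  [0, ∞, 0, 17, 7, 2]
  [∞, 0, 12, ∞, ∞, 10]
  [∞, -3, 0, 9, 20, -6]
  [19, ∞, 19, 0, -9, 14]
  [9, 14, 9, 14, 0, 11]
  [1, ∞, 1, 18, 8, 0]
D(2):
  [0, ∞, 0, 17, 7, 2]
  [∞, 0, 12, ∞, ∞, 10]
  [∞, -3, 0, 9, 20, -6]
  [19, ∞, 19, 0, -9, 14]
  [9, 14, 9, 14, 0, 11]
  [1, ∞, 1, 18, 8, 0]
Detection: at round 3, diagonal entry (5, 5) turns strictly negative.
Key observation: the cycle 5->0->2->5 has total weight 1 + 0 + (-6), which is strictly negative.
Answer: DIVERGES — negative cycle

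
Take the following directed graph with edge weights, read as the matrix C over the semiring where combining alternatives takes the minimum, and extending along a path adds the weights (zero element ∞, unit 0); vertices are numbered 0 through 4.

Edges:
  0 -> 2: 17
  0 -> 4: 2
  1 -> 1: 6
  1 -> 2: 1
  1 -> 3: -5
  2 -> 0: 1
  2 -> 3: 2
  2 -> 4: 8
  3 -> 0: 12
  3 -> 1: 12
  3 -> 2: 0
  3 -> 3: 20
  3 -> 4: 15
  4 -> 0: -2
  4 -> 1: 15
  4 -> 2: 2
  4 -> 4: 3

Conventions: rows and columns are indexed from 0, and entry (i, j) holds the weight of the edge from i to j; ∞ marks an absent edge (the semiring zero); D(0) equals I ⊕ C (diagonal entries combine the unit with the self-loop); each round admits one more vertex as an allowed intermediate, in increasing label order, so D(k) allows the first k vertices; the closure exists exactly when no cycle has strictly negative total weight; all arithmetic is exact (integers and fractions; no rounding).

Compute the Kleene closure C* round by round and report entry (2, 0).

D(0):
  [0, ∞, 17, ∞, 2]
  [∞, 0, 1, -5, ∞]
  [1, ∞, 0, 2, 8]
  [12, 12, 0, 0, 15]
  [-2, 15, 2, ∞, 0]
D(1):
  [0, ∞, 17, ∞, 2]
  [∞, 0, 1, -5, ∞]
  [1, ∞, 0, 2, 3]
  [12, 12, 0, 0, 14]
  [-2, 15, 2, ∞, 0]
D(2):
  [0, ∞, 17, ∞, 2]
  [∞, 0, 1, -5, ∞]
  [1, ∞, 0, 2, 3]
  [12, 12, 0, 0, 14]
  [-2, 15, 2, 10, 0]
D(3):
  [0, ∞, 17, 19, 2]
  [2, 0, 1, -5, 4]
  [1, ∞, 0, 2, 3]
  [1, 12, 0, 0, 3]
  [-2, 15, 2, 4, 0]
D(4):
  [0, 31, 17, 19, 2]
  [-4, 0, -5, -5, -2]
  [1, 14, 0, 2, 3]
  [1, 12, 0, 0, 3]
  [-2, 15, 2, 4, 0]
D(5):
  [0, 17, 4, 6, 2]
  [-4, 0, -5, -5, -2]
  [1, 14, 0, 2, 3]
  [1, 12, 0, 0, 3]
  [-2, 15, 2, 4, 0]
Answer: C*[2][0] = 1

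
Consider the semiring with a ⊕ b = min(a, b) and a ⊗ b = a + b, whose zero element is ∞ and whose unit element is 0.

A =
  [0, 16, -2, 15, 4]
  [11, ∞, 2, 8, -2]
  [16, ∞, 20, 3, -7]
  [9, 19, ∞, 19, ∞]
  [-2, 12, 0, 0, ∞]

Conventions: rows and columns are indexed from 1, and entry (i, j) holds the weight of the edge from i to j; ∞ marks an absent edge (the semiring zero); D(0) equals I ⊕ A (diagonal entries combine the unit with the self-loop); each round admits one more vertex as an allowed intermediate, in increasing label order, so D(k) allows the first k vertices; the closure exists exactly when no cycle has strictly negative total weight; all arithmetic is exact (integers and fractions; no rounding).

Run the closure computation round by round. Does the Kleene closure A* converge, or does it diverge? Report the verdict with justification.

D(0):
  [0, 16, -2, 15, 4]
  [11, 0, 2, 8, -2]
  [16, ∞, 0, 3, -7]
  [9, 19, ∞, 0, ∞]
  [-2, 12, 0, 0, 0]
D(1):
  [0, 16, -2, 15, 4]
  [11, 0, 2, 8, -2]
  [16, 32, 0, 3, -7]
  [9, 19, 7, 0, 13]
  [-2, 12, -4, 0, 0]
D(2):
  [0, 16, -2, 15, 4]
  [11, 0, 2, 8, -2]
  [16, 32, 0, 3, -7]
  [9, 19, 7, 0, 13]
  [-2, 12, -4, 0, 0]
Detection: at round 3, diagonal entry (5, 5) turns strictly negative.
Key observation: the cycle 5->1->3->5 has total weight (-2) + (-2) + (-7), which is strictly negative.
Answer: DIVERGES — negative cycle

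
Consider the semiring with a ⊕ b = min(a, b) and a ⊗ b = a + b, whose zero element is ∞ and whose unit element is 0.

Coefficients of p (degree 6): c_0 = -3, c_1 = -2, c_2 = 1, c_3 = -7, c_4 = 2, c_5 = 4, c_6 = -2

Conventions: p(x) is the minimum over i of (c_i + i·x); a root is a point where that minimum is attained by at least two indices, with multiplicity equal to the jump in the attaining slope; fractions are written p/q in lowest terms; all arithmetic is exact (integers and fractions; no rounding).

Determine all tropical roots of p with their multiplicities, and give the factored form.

hull edge (i=0, c=-3) to (i=3, c=-7): slope -4/3, span 3
hull edge (i=3, c=-7) to (i=6, c=-2): slope 5/3, span 3
Factored form: p(x) = -2 ⊗ (x ⊕ (-5/3)) ⊗ (x ⊕ (-5/3)) ⊗ (x ⊕ (-5/3)) ⊗ (x ⊕ 4/3) ⊗ (x ⊕ 4/3) ⊗ (x ⊕ 4/3)
Answer: roots = -5/3 (mult 3), 4/3 (mult 3)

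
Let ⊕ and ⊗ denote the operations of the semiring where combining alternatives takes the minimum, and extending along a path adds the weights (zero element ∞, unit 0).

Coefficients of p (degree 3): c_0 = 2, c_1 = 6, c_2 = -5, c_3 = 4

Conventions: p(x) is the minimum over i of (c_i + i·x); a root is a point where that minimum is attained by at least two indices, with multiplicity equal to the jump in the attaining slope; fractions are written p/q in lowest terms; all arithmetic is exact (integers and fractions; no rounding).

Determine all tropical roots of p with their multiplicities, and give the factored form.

hull edge (i=0, c=2) to (i=2, c=-5): slope -7/2, span 2
hull edge (i=2, c=-5) to (i=3, c=4): slope 9, span 1
Factored form: p(x) = 4 ⊗ (x ⊕ (-9)) ⊗ (x ⊕ 7/2) ⊗ (x ⊕ 7/2)
Answer: roots = -9 (mult 1), 7/2 (mult 2)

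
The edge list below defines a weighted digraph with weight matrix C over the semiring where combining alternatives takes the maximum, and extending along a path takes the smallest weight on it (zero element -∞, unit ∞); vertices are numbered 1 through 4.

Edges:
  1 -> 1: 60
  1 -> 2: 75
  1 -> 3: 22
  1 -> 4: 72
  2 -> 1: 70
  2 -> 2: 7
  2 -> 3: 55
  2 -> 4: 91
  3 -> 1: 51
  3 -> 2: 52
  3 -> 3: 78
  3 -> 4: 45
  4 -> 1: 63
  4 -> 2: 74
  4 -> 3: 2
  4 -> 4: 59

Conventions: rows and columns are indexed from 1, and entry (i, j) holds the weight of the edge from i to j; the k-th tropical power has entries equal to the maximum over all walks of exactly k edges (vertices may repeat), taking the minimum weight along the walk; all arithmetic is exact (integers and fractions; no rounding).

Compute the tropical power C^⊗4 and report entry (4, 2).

C^⊗2:
  [70, 72, 55, 75]
  [63, 74, 55, 70]
  [52, 52, 78, 52]
  [70, 63, 55, 74]
C^⊗3:
  [70, 74, 55, 72]
  [70, 70, 55, 74]
  [52, 52, 78, 52]
  [63, 74, 55, 70]
C^⊗4:
  [70, 72, 55, 74]
  [70, 74, 55, 70]
  [52, 52, 78, 52]
  [70, 70, 55, 74]
Key observation: the optimum is the walk 4->2->1->4->2, with weight 74 min 70 min 72 min 74 = 70.
Optimal value attained by: walk 4->2->1->4->2.
Answer: (C^⊗4)[4][2] = 70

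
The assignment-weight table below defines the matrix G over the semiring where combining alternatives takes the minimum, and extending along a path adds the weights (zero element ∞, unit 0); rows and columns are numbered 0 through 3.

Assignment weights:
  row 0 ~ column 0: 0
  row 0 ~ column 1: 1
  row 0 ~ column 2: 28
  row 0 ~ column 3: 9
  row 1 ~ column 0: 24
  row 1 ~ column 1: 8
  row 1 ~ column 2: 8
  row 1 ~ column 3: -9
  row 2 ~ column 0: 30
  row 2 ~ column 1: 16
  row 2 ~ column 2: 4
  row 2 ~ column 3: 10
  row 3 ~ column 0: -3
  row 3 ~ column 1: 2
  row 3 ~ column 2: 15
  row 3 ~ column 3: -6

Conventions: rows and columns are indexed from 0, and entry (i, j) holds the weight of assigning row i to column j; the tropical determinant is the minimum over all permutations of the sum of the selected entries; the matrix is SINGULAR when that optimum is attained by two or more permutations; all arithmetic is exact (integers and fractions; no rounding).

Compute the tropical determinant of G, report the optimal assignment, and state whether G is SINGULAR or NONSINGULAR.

σ = (0, 1, 2, 3): 0 + 8 + 4 + (-6) = 6
σ = (0, 1, 3, 2): 0 + 8 + 10 + 15 = 33
σ = (0, 2, 1, 3): 0 + 8 + 16 + (-6) = 18
σ = (0, 2, 3, 1): 0 + 8 + 10 + 2 = 20
σ = (0, 3, 1, 2): 0 + (-9) + 16 + 15 = 22
σ = (0, 3, 2, 1): 0 + (-9) + 4 + 2 = -3
σ = (1, 0, 2, 3): 1 + 24 + 4 + (-6) = 23
σ = (1, 0, 3, 2): 1 + 24 + 10 + 15 = 50
σ = (1, 2, 0, 3): 1 + 8 + 30 + (-6) = 33
σ = (1, 2, 3, 0): 1 + 8 + 10 + (-3) = 16
σ = (1, 3, 0, 2): 1 + (-9) + 30 + 15 = 37
σ = (1, 3, 2, 0): 1 + (-9) + 4 + (-3) = -7
σ = (2, 0, 1, 3): 28 + 24 + 16 + (-6) = 62
σ = (2, 0, 3, 1): 28 + 24 + 10 + 2 = 64
σ = (2, 1, 0, 3): 28 + 8 + 30 + (-6) = 60
σ = (2, 1, 3, 0): 28 + 8 + 10 + (-3) = 43
σ = (2, 3, 0, 1): 28 + (-9) + 30 + 2 = 51
σ = (2, 3, 1, 0): 28 + (-9) + 16 + (-3) = 32
σ = (3, 0, 1, 2): 9 + 24 + 16 + 15 = 64
σ = (3, 0, 2, 1): 9 + 24 + 4 + 2 = 39
σ = (3, 1, 0, 2): 9 + 8 + 30 + 15 = 62
σ = (3, 1, 2, 0): 9 + 8 + 4 + (-3) = 18
σ = (3, 2, 0, 1): 9 + 8 + 30 + 2 = 49
σ = (3, 2, 1, 0): 9 + 8 + 16 + (-3) = 30
Optimal value attained by: σ = (1, 3, 2, 0).
Answer: det⊕(G) = -7; verdict: NONSINGULAR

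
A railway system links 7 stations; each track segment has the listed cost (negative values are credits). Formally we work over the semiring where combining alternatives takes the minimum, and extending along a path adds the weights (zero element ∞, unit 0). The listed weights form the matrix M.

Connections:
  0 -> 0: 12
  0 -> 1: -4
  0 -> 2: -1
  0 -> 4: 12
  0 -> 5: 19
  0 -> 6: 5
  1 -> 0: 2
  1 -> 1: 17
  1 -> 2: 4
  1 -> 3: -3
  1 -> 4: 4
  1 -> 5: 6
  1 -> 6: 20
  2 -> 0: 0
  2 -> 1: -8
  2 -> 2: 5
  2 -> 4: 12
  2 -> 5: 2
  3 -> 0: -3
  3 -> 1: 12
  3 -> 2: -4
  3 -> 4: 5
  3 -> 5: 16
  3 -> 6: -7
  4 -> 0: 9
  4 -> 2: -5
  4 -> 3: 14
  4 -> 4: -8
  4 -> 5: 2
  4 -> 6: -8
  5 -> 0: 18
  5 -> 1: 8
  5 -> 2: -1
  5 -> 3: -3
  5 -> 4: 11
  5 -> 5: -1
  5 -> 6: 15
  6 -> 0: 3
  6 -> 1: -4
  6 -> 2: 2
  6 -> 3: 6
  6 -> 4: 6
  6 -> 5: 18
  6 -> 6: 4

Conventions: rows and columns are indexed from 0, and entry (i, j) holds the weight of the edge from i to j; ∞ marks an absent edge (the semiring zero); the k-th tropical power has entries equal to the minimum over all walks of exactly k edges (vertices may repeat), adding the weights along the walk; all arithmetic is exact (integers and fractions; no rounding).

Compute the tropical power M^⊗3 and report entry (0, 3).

M^⊗2:
  [-2, -9, 0, -7, 0, 1, 4]
  [-6, -4, -7, 3, -4, 5, -10]
  [-6, -4, -4, -11, -4, -2, 4]
  [-4, -12, -5, -1, -3, -2, -3]
  [-5, -13, -13, -2, -16, -6, -16]
  [-6, -9, -7, -4, 2, -2, -10]
  [-2, -6, 0, -7, -2, 2, -2]
M^⊗3:
  [-10, -8, -11, -12, -8, -3, -14]
  [-7, -15, -9, -7, -12, -5, -12]
  [-14, -12, -15, -7, -12, -3, -18]
  [-10, -13, -8, -15, -11, -6, -11]
  [-13, -21, -21, -16, -24, -14, -24]
  [-7, -15, -8, -12, -6, -5, -11]
  [-10, -8, -11, -9, -10, 0, -14]
Key observation: the optimum is the walk 0->2->1->3, with weight (-1) + (-8) + (-3) = -12.
Optimal value attained by: walk 0->2->1->3.
Answer: (M^⊗3)[0][3] = -12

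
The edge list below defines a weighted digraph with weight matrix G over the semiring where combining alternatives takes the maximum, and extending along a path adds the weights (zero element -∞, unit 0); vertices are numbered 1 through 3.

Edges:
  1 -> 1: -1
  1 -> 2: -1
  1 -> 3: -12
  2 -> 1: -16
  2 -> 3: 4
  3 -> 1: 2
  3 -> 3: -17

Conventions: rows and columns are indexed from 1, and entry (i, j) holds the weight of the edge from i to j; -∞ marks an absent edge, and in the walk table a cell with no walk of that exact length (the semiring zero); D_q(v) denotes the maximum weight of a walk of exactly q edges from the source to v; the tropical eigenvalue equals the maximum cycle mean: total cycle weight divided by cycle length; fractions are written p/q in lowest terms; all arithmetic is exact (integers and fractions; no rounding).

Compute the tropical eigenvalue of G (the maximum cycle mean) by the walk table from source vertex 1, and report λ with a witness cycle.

q=0: [0, -∞, -∞]
q=1: [-1, -1, -12]
q=2: [-2, -2, 3]
q=3: [5, -3, 2]
Optimal cycle mean attained by: cycle 1->2->3->1, total (-1) + 4 + 2, length 3.
Answer: λ = 5/3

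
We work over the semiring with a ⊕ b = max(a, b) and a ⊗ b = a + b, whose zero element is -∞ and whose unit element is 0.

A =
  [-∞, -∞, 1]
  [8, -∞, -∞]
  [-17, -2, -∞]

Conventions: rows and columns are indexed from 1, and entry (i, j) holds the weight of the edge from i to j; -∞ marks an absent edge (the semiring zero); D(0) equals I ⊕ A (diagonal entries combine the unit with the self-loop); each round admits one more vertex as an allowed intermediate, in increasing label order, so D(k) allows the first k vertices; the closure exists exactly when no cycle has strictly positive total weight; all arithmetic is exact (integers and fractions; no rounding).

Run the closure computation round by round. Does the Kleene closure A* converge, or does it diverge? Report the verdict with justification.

D(0):
  [0, -∞, 1]
  [8, 0, -∞]
  [-17, -2, 0]
D(1):
  [0, -∞, 1]
  [8, 0, 9]
  [-17, -2, 0]
Detection: at round 2, diagonal entry (3, 3) turns strictly positive.
Key observation: the cycle 3->2->1->3 has total weight (-2) + 8 + 1, which is strictly positive.
Answer: DIVERGES — positive cycle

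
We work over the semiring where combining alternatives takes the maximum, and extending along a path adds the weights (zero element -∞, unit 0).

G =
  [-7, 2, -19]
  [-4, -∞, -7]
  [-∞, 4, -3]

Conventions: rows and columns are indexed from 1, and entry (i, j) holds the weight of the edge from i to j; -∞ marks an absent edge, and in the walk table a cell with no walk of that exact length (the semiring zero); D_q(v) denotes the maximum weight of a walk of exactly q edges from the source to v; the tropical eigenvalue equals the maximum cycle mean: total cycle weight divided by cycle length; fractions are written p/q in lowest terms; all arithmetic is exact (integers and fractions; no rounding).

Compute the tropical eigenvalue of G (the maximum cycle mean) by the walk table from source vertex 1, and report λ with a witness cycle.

q=0: [0, -∞, -∞]
q=1: [-7, 2, -19]
q=2: [-2, -5, -5]
q=3: [-9, 0, -8]
Optimal cycle mean attained by: cycle 1->2->1, total 2 + (-4), length 2.
Answer: λ = -1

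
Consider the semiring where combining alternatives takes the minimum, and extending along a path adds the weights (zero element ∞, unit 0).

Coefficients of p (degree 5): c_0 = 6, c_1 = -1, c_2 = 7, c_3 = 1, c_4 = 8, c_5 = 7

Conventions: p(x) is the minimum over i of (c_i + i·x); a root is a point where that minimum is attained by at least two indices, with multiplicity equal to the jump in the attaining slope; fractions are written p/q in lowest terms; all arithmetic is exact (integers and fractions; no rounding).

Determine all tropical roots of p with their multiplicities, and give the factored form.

hull edge (i=0, c=6) to (i=1, c=-1): slope -7, span 1
hull edge (i=1, c=-1) to (i=3, c=1): slope 1, span 2
hull edge (i=3, c=1) to (i=5, c=7): slope 3, span 2
Factored form: p(x) = 7 ⊗ (x ⊕ (-3)) ⊗ (x ⊕ (-3)) ⊗ (x ⊕ (-1)) ⊗ (x ⊕ (-1)) ⊗ (x ⊕ 7)
Answer: roots = -3 (mult 2), -1 (mult 2), 7 (mult 1)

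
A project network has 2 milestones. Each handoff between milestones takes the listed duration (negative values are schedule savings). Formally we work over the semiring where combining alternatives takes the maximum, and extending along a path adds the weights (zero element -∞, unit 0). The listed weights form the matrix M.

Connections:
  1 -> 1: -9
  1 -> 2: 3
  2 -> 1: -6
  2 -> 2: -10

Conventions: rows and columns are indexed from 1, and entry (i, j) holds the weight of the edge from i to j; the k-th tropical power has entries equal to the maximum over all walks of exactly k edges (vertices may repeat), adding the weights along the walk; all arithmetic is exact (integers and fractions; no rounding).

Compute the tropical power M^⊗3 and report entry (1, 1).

M^⊗2:
  [-3, -6]
  [-15, -3]
M^⊗3:
  [-12, 0]
  [-9, -12]
Key observation: the optimum is the walk 1->1->2->1, with weight (-9) + 3 + (-6) = -12.
Optimal value attained by: walk 1->1->2->1.
Answer: (M^⊗3)[1][1] = -12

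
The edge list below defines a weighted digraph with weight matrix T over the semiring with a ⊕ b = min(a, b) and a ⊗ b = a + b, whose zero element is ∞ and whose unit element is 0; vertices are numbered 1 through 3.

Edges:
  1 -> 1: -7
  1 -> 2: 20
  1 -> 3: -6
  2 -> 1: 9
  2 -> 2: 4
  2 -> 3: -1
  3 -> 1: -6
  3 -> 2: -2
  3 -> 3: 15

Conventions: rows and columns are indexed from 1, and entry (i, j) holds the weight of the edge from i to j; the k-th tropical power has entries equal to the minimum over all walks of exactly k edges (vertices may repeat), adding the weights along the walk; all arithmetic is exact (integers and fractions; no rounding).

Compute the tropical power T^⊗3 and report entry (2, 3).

T^⊗2:
  [-14, -8, -13]
  [-7, -3, 3]
  [-13, 2, -12]
T^⊗3:
  [-21, -15, -20]
  [-14, 1, -13]
  [-20, -14, -19]
Key observation: the optimum is the walk 2->3->1->3, with weight (-1) + (-6) + (-6) = -13.
Optimal value attained by: walk 2->3->1->3.
Answer: (T^⊗3)[2][3] = -13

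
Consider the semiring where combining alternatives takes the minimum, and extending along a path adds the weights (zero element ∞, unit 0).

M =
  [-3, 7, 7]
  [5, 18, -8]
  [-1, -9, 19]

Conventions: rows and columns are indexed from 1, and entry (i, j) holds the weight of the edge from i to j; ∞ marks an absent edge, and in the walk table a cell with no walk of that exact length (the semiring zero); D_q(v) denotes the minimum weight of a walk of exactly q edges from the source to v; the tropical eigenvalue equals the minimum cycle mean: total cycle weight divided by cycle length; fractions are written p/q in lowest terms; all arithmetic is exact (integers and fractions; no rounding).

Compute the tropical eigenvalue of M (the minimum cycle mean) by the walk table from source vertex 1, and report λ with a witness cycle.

q=0: [0, ∞, ∞]
q=1: [-3, 7, 7]
q=2: [-6, -2, -1]
q=3: [-9, -10, -10]
Optimal cycle mean attained by: cycle 2->3->2, total (-8) + (-9), length 2.
Answer: λ = -17/2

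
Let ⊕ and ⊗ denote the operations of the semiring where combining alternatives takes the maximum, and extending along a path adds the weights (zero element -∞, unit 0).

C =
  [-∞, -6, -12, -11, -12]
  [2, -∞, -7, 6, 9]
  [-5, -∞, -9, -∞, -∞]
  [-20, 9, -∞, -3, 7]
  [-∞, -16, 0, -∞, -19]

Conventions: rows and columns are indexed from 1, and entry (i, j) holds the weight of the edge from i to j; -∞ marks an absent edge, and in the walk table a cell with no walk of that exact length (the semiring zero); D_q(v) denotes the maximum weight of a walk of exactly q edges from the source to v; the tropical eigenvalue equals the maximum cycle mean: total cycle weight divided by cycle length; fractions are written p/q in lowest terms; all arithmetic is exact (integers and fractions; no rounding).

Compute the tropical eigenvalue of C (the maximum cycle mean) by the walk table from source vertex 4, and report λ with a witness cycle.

q=0: [-∞, -∞, -∞, 0, -∞]
q=1: [-20, 9, -∞, -3, 7]
q=2: [11, 6, 7, 15, 18]
q=3: [8, 24, 18, 12, 22]
q=4: [26, 21, 22, 30, 33]
q=5: [23, 39, 33, 27, 37]
Optimal cycle mean attained by: cycle 2->4->2, total 6 + 9, length 2.
Answer: λ = 15/2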